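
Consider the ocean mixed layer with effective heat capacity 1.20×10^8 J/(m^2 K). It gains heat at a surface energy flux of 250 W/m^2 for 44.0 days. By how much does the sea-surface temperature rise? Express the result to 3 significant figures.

Areal heat capacity C = 1.20×10^8 J/(m^2 K) (given).
Net heat input Q = F Δt = 250 × (44.0 days × 86400 s/day) = 9.50×10^8 J/m².
ΔT = Q / C = 9.50×10^8 / 1.20×10^8 = 7.92 K.

7.92 K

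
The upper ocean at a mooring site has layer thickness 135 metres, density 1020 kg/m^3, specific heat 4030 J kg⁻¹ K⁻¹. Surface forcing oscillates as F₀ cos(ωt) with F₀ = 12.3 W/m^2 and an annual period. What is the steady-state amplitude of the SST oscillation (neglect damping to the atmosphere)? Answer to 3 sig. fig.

0.111 K

Areal heat capacity C = ρ c_p D = 1020 × 4030 × 135 = 5.55×10^8 J/(m²·K).
Angular frequency ω = 2π / T = 2π / 3.15×10^7 s = 1.99×10^-7 s⁻¹.
Cω = 5.55×10^8 × 1.99×10^-7 = 111 W/(m²·K).
Amplitude A = F₀ / (Cω) = 12.3 / 111 = 0.111 K.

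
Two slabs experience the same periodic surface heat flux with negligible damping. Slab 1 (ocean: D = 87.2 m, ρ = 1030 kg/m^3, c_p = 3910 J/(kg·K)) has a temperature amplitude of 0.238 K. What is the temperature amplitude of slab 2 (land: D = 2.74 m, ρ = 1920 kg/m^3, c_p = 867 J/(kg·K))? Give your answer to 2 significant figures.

18 K

C_ocean = 3.51×10^8 J/(m²·K); C_land = 4.56×10^6 J/(m²·K).
A ∝ 1/C ⇒ A_land = A_ocean × C_ocean/C_land = 0.238 × 77.0 = 18.3 K.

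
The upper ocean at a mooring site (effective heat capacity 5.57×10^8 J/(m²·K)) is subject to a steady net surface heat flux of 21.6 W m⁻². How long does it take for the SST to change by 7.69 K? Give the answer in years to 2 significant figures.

Areal heat capacity C = 5.57×10^8 J/(m²·K) (given).
Time required: Δt = C ΔT / F = 5.57×10^8 × 7.69 / 21.6 = 1.98×10^8 s.
In years: 1.98×10^8 s / (3.156×10^7 s/year) = 6.28 years.

6.3 years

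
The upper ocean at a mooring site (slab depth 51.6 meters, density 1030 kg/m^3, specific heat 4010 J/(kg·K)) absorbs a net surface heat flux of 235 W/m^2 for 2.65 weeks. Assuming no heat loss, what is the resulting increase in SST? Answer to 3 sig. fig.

Areal heat capacity C = ρ c_p D = 1030 × 4010 × 51.6 = 2.13×10^8 J m⁻² K⁻¹.
Net heat input Q = F Δt = 235 × (2.65 weeks × 6.048×10^5 s/week) = 3.77×10^8 J/m².
ΔT = Q / C = 3.77×10^8 / 2.13×10^8 = 1.77 K.

1.77 K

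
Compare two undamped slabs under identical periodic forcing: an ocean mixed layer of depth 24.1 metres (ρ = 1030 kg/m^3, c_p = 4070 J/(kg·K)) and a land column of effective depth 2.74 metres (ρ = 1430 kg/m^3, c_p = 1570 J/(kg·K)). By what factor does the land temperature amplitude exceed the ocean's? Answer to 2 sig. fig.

C_ocean = 1030 × 4070 × 24.1 = 1.01×10^8 J/(m²·K).
C_land = 1430 × 1570 × 2.74 = 6.15×10^6 J/(m²·K).
Undamped amplitude ∝ 1/C, so A_land/A_ocean = C_ocean/C_land = 16.4.

16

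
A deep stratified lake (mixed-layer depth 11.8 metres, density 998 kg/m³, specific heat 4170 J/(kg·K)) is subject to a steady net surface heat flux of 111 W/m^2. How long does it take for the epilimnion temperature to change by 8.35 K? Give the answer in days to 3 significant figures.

Areal heat capacity C = ρ c_p D = 998 × 4170 × 11.8 = 4.91×10^7 J/(m²·K).
Time required: Δt = C ΔT / F = 4.91×10^7 × 8.35 / 111 = 3.69×10^6 s.
In days: 3.69×10^6 s / (86400 s/day) = 42.8 days.

42.8 days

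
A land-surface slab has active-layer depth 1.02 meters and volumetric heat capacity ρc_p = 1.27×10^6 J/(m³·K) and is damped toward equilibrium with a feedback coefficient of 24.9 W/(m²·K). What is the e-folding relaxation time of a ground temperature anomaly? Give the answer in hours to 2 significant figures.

Areal heat capacity C = ρc_p × D = 1.27×10^6 × 1.02 = 1.30×10^6 J m⁻² K⁻¹.
Relaxation time τ = C / λ = 1.30×10^6 / 24.9 = 52000 s.
In hours: 52000 s / (3600 s/hour) = 14.5 hours.

14 hours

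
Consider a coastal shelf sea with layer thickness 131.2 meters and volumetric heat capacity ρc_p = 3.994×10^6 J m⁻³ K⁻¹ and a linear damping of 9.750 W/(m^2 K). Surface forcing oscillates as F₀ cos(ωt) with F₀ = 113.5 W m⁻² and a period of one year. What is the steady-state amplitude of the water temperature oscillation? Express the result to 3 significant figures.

Areal heat capacity C = ρc_p × D = 3.994×10^6 × 131.2 = 5.24×10^8 J m⁻² K⁻¹.
Angular frequency ω = 2π / T = 2π / 3.15×10^7 s = 1.99×10^-7 s⁻¹.
√((Cω)² + λ²) = √((104)² + 9.750²) = 105 W/(m²·K).
Amplitude A = F₀ / √((Cω)²+λ²) = 113.5 / 105 = 1.08 K.

1.08 K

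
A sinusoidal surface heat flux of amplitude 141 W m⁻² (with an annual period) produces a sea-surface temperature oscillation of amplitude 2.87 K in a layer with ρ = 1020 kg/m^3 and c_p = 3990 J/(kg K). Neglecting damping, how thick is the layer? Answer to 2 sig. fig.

61 m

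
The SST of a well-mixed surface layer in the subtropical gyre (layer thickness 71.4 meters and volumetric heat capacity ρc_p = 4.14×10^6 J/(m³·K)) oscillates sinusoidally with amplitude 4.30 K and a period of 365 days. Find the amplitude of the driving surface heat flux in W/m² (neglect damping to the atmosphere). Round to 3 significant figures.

253

Areal heat capacity C = ρc_p × D = 4.14×10^6 × 71.4 = 2.96×10^8 J/(m²·K).
ω = 2π / 3.15×10^7 s = 1.99×10^-7 s⁻¹.
Cω = 2.96×10^8 × 1.99×10^-7 = 58.9 W/(m²·K).
F₀ = A × Cω = 4.30 × 58.9 = 253 W/m².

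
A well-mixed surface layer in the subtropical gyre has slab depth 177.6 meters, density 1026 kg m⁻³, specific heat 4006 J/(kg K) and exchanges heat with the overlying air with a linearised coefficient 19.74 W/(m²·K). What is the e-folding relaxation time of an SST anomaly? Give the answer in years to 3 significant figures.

1.17 years

Areal heat capacity C = ρ c_p D = 1026 × 4006 × 177.6 = 7.30×10^8 J m⁻² K⁻¹.
Relaxation time τ = C / λ = 7.30×10^8 / 19.74 = 3.70×10^7 s.
In years: 3.70×10^7 s / (3.156×10^7 s/year) = 1.17 years.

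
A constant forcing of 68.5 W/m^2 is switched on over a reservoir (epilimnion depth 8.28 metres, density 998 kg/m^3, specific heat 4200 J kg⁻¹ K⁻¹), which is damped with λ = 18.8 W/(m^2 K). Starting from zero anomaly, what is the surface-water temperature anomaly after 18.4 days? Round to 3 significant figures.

Areal heat capacity C = ρ c_p D = 998 × 4200 × 8.28 = 3.47×10^7 J/(m²·K).
τ = C / λ = 3.47×10^7 / 18.8 = 1.85×10^6 s.
Equilibrium anomaly ΔT_eq = F / λ = 68.5 / 18.8 = 3.64 K.
t = 18.4 days = 1.59×10^6 s, so t/τ = 0.861.
ΔT(t) = ΔT_eq (1 − e^(−t/τ)) = 3.64 × (1 − e^−0.861) = 2.10 K.

2.10 K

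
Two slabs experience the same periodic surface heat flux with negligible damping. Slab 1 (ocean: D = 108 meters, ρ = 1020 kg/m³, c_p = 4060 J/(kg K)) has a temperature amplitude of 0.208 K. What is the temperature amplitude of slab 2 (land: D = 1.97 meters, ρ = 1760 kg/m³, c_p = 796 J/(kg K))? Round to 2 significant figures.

C_ocean = 4.47×10^8 J/(m²·K); C_land = 2.76×10^6 J/(m²·K).
A ∝ 1/C ⇒ A_land = A_ocean × C_ocean/C_land = 0.208 × 162 = 33.7 K.

34 K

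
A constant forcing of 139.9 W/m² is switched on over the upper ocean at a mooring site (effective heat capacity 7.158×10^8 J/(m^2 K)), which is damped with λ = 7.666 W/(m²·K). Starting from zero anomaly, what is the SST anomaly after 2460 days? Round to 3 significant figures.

Areal heat capacity C = 7.158×10^8 J/(m^2 K) (given).
τ = C / λ = 7.16×10^8 / 7.666 = 9.34×10^7 s.
Equilibrium anomaly ΔT_eq = F / λ = 139.9 / 7.666 = 18.2 K.
t = 2460 days = 2.13×10^8 s, so t/τ = 2.28.
ΔT(t) = ΔT_eq (1 − e^(−t/τ)) = 18.2 × (1 − e^−2.28) = 16.4 K.

16.4 K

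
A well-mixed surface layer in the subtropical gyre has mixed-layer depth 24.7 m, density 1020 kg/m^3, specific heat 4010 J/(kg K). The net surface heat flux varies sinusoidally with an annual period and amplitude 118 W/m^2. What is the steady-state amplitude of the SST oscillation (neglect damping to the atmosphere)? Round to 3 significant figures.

5.86 K

Areal heat capacity C = ρ c_p D = 1020 × 4010 × 24.7 = 1.01×10^8 J m⁻² K⁻¹.
Angular frequency ω = 2π / T = 2π / 3.15×10^7 s = 1.99×10^-7 s⁻¹.
Cω = 1.01×10^8 × 1.99×10^-7 = 20.1 W/(m²·K).
Amplitude A = F₀ / (Cω) = 118 / 20.1 = 5.86 K.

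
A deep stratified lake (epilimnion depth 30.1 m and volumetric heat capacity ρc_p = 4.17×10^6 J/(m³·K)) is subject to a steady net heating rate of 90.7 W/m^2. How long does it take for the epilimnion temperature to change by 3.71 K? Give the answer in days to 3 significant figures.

Areal heat capacity C = ρc_p × D = 4.17×10^6 × 30.1 = 1.26×10^8 J/(m^2 K).
Time required: Δt = C ΔT / F = 1.26×10^8 × 3.71 / 90.7 = 5.13×10^6 s.
In days: 5.13×10^6 s / (86400 s/day) = 59.4 days.

59.4 days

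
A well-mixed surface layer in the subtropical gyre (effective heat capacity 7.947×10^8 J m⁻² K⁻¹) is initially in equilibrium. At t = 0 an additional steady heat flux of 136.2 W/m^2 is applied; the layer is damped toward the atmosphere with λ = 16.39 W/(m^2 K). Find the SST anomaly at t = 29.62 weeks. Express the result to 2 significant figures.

Areal heat capacity C = 7.947×10^8 J m⁻² K⁻¹ (given).
τ = C / λ = 7.95×10^8 / 16.39 = 4.85×10^7 s.
Equilibrium anomaly ΔT_eq = F / λ = 136.2 / 16.39 = 8.31 K.
t = 29.62 weeks = 1.79×10^7 s, so t/τ = 0.369.
ΔT(t) = ΔT_eq (1 − e^(−t/τ)) = 8.31 × (1 − e^−0.369) = 2.57 K.

2.6 K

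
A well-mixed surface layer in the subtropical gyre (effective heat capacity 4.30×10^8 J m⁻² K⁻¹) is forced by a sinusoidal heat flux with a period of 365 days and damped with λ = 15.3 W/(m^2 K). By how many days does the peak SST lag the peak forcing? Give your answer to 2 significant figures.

Areal heat capacity C = 4.30×10^8 J m⁻² K⁻¹ (given).
ω = 2π / 3.15×10^7 s = 1.99×10^-7 s⁻¹.
Phase lag φ = arctan(Cω/λ) = arctan(85.7/15.3) = 1.39 rad.
Time lag = φ / ω = 1.39 / 1.99×10^-7 = 7.00×10^6 s = 81.0 days.

81 days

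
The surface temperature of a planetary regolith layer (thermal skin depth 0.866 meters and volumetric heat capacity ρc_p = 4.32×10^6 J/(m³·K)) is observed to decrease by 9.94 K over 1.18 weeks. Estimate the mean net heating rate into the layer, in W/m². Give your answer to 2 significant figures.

Areal heat capacity C = ρc_p × D = 4.32×10^6 × 0.866 = 3.74×10^6 J/(m^2 K).
Required heat per unit area: Q = C ΔT = 3.74×10^6 × -9.94 = -3.72×10^7 J/m².
Flux F = Q / Δt = -3.72×10^7 / 7.14×10^5 s = -52.1 W/m².

-52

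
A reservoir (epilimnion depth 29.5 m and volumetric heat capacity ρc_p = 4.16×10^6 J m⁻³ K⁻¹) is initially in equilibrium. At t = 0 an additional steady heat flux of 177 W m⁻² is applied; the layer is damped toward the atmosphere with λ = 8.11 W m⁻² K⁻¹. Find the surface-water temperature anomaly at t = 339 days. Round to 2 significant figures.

Areal heat capacity C = ρc_p × D = 4.16×10^6 × 29.5 = 1.23×10^8 J m⁻² K⁻¹.
τ = C / λ = 1.23×10^8 / 8.11 = 1.51×10^7 s.
Equilibrium anomaly ΔT_eq = F / λ = 177 / 8.11 = 21.8 K.
t = 339 days = 2.93×10^7 s, so t/τ = 1.94.
ΔT(t) = ΔT_eq (1 − e^(−t/τ)) = 21.8 × (1 − e^−1.94) = 18.7 K.

19 K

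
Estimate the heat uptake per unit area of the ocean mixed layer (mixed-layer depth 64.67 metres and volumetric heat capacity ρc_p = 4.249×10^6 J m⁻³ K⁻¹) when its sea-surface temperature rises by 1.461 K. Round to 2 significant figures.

4.0×10^8

Areal heat capacity C = ρc_p × D = 4.249×10^6 × 64.67 = 2.75×10^8 J m⁻² K⁻¹.
ΔQ = C ΔT = 2.75×10^8 × 1.461 = 4.01×10^8 J/m².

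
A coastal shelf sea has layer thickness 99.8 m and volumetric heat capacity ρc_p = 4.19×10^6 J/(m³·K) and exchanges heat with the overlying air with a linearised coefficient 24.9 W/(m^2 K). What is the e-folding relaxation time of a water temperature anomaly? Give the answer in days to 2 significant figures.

190 days

Areal heat capacity C = ρc_p × D = 4.19×10^6 × 99.8 = 4.18×10^8 J/(m^2 K).
Relaxation time τ = C / λ = 4.18×10^8 / 24.9 = 1.68×10^7 s.
In days: 1.68×10^7 s / (86400 s/day) = 194 days.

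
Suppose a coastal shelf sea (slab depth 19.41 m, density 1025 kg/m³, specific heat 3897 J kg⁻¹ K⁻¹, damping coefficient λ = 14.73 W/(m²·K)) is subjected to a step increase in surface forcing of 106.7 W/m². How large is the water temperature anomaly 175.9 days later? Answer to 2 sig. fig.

6.8 K

Areal heat capacity C = ρ c_p D = 1025 × 3897 × 19.41 = 7.75×10^7 J/(m²·K).
τ = C / λ = 7.75×10^7 / 14.73 = 5.26×10^6 s.
Equilibrium anomaly ΔT_eq = F / λ = 106.7 / 14.73 = 7.24 K.
t = 175.9 days = 1.52×10^7 s, so t/τ = 2.89.
ΔT(t) = ΔT_eq (1 − e^(−t/τ)) = 7.24 × (1 − e^−2.89) = 6.84 K.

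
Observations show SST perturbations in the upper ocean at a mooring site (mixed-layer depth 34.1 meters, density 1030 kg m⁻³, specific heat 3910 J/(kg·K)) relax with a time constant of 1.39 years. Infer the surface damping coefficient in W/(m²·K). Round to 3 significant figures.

3.13

Areal heat capacity C = ρ c_p D = 1030 × 3910 × 34.1 = 1.37×10^8 J/(m^2 K).
τ = 1.39 years = 4.39×10^7 s.
λ = C / τ = 1.37×10^8 / 4.39×10^7 = 3.13 W/(m²·K).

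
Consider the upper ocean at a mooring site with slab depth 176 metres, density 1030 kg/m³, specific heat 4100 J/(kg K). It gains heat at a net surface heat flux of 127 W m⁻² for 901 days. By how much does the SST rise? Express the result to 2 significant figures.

13 K

Areal heat capacity C = ρ c_p D = 1030 × 4100 × 176 = 7.43×10^8 J/(m^2 K).
Net heat input Q = F Δt = 127 × (901 days × 86400 s/day) = 9.89×10^9 J/m².
ΔT = Q / C = 9.89×10^9 / 7.43×10^8 = 13.3 K.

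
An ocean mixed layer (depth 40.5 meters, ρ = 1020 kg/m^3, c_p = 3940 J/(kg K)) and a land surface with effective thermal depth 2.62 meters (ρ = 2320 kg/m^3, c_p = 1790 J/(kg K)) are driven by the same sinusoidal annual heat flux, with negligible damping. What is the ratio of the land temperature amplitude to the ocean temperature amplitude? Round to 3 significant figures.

C_ocean = 1020 × 3940 × 40.5 = 1.63×10^8 J/(m²·K).
C_land = 2320 × 1790 × 2.62 = 1.09×10^7 J/(m²·K).
Undamped amplitude ∝ 1/C, so A_land/A_ocean = C_ocean/C_land = 15.0.

15.0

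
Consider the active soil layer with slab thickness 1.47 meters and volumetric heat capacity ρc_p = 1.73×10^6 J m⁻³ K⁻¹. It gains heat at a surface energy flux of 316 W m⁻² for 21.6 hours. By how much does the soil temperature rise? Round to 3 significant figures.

Areal heat capacity C = ρc_p × D = 1.73×10^6 × 1.47 = 2.54×10^6 J m⁻² K⁻¹.
Net heat input Q = F Δt = 316 × (21.6 hours × 3600 s/hour) = 2.46×10^7 J/m².
ΔT = Q / C = 2.46×10^7 / 2.54×10^6 = 9.66 K.

9.66 K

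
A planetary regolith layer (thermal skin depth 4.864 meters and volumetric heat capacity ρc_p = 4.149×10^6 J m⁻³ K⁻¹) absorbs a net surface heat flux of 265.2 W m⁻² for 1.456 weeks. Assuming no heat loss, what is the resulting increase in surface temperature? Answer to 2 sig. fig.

12 K

Areal heat capacity C = ρc_p × D = 4.149×10^6 × 4.864 = 2.02×10^7 J/(m^2 K).
Net heat input Q = F Δt = 265.2 × (1.456 weeks × 6.048×10^5 s/week) = 2.34×10^8 J/m².
ΔT = Q / C = 2.34×10^8 / 2.02×10^7 = 11.6 K.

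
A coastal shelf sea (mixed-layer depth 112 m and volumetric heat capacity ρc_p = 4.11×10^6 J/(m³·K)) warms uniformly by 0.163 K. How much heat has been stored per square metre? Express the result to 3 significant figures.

7.50×10^7

Areal heat capacity C = ρc_p × D = 4.11×10^6 × 112 = 4.60×10^8 J/(m^2 K).
ΔQ = C ΔT = 4.60×10^8 × 0.163 = 7.50×10^7 J/m².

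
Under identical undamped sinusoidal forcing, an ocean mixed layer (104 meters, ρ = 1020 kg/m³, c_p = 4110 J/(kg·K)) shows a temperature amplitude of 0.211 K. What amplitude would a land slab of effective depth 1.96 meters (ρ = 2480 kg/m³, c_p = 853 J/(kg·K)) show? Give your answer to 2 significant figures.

22 K

C_ocean = 4.36×10^8 J/(m²·K); C_land = 4.15×10^6 J/(m²·K).
A ∝ 1/C ⇒ A_land = A_ocean × C_ocean/C_land = 0.211 × 105 = 22.2 K.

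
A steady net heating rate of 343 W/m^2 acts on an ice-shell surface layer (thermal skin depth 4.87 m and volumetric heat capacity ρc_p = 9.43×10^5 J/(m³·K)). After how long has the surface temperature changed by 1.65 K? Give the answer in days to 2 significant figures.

Areal heat capacity C = ρc_p × D = 9.43×10^5 × 4.87 = 4.59×10^6 J/(m^2 K).
Time required: Δt = C ΔT / F = 4.59×10^6 × 1.65 / 343 = 22100 s.
In days: 22100 s / (86400 s/day) = 0.256 days.

0.26 days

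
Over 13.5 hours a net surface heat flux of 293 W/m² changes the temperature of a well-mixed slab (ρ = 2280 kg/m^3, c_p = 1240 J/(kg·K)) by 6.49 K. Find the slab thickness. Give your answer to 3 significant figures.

0.776 m

Heat input Q = F Δt = 293 × 48600 s = 1.42×10^7 J/m².
Required areal heat capacity C = Q / ΔT = 2.19×10^6 J/(m²·K).
Depth D = C / (ρ c_p) = 2.19×10^6 / (2280 × 1240) = 0.776 m.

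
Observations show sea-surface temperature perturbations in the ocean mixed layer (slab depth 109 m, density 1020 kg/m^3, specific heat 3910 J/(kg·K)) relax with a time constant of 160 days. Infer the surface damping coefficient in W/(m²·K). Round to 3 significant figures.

31.4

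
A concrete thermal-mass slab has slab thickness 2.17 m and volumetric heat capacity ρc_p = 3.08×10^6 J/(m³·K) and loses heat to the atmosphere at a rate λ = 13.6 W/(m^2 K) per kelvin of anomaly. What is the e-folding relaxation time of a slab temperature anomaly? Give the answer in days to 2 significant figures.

Areal heat capacity C = ρc_p × D = 3.08×10^6 × 2.17 = 6.68×10^6 J/(m^2 K).
Relaxation time τ = C / λ = 6.68×10^6 / 13.6 = 4.91×10^5 s.
In days: 4.91×10^5 s / (86400 s/day) = 5.69 days.

5.7 days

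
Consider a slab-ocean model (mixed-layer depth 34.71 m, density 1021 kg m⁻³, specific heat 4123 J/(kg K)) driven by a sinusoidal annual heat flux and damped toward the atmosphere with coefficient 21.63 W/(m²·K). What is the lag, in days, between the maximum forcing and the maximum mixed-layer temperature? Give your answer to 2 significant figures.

Areal heat capacity C = ρ c_p D = 1021 × 4123 × 34.71 = 1.46×10^8 J/(m²·K).
ω = 2π / 3.15×10^7 s = 1.99×10^-7 s⁻¹.
Phase lag φ = arctan(Cω/λ) = arctan(29.1/21.63) = 0.932 rad.
Time lag = φ / ω = 0.932 / 1.99×10^-7 = 4.68×10^6 s = 54.1 days.

54 days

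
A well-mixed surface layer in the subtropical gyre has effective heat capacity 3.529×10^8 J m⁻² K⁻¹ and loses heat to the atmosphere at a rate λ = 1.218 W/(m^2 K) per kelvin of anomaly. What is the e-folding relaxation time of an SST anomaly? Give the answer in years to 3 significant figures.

Areal heat capacity C = 3.529×10^8 J m⁻² K⁻¹ (given).
Relaxation time τ = C / λ = 3.53×10^8 / 1.218 = 2.90×10^8 s.
In years: 2.90×10^8 s / (3.156×10^7 s/year) = 9.18 years.

9.18 years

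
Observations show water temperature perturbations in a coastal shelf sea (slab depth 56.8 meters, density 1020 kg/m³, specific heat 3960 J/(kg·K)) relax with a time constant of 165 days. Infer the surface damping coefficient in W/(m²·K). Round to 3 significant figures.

16.1

Areal heat capacity C = ρ c_p D = 1020 × 3960 × 56.8 = 2.29×10^8 J/(m^2 K).
τ = 165 days = 1.43×10^7 s.
λ = C / τ = 2.29×10^8 / 1.43×10^7 = 16.1 W/(m²·K).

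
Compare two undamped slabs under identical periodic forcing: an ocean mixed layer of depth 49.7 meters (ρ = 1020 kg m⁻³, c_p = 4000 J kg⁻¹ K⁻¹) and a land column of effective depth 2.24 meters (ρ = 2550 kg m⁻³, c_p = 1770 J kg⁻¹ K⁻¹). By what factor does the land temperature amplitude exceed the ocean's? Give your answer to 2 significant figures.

20

C_ocean = 1020 × 4000 × 49.7 = 2.03×10^8 J/(m²·K).
C_land = 2550 × 1770 × 2.24 = 1.01×10^7 J/(m²·K).
Undamped amplitude ∝ 1/C, so A_land/A_ocean = C_ocean/C_land = 20.1.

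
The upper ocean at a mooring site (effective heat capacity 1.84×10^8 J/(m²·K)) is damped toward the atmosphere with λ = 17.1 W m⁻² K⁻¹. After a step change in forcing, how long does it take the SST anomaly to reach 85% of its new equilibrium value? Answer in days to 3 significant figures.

Areal heat capacity C = 1.84×10^8 J/(m²·K) (given).
τ = C / λ = 1.84×10^8 / 17.1 = 1.08×10^7 s.
Fraction reached: 1 − e^(−t/τ) = 0.85 ⇒ t = −τ ln(1 − 0.85) = τ × 1.90.
t = 2.04×10^7 s = 236 days.

236 days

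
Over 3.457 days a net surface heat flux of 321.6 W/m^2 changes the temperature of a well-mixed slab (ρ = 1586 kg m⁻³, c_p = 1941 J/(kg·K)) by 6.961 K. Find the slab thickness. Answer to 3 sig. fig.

Heat input Q = F Δt = 321.6 × 2.99×10^5 s = 9.61×10^7 J/m².
Required areal heat capacity C = Q / ΔT = 1.38×10^7 J/(m²·K).
Depth D = C / (ρ c_p) = 1.38×10^7 / (1586 × 1941) = 4.48 m.

4.48 m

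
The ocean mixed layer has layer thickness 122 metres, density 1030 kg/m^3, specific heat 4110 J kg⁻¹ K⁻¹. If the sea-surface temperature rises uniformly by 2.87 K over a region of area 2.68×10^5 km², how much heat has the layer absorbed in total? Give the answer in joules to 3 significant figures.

3.97×10^20 J

Areal heat capacity C = ρ c_p D = 1030 × 4110 × 122 = 5.16×10^8 J/(m²·K).
Heat per unit area: q = C ΔT = 5.16×10^8 × 2.87 = 1.48×10^9 J/m².
Total heat: Q = q × A = 1.48×10^9 × (2.68×10^5 × 10⁶ m²) = 3.97×10^20 J.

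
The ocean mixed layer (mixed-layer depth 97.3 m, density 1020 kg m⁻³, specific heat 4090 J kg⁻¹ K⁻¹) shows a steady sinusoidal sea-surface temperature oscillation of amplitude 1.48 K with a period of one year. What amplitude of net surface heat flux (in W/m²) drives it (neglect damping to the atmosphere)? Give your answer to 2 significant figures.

120

Areal heat capacity C = ρ c_p D = 1020 × 4090 × 97.3 = 4.06×10^8 J/(m^2 K).
ω = 2π / 3.15×10^7 s = 1.99×10^-7 s⁻¹.
Cω = 4.06×10^8 × 1.99×10^-7 = 80.9 W/(m²·K).
F₀ = A × Cω = 1.48 × 80.9 = 120 W/m².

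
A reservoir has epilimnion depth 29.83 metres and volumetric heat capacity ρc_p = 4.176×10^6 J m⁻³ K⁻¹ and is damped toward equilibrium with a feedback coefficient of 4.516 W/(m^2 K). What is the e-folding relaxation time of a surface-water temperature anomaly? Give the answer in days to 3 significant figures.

Areal heat capacity C = ρc_p × D = 4.176×10^6 × 29.83 = 1.25×10^8 J/(m^2 K).
Relaxation time τ = C / λ = 1.25×10^8 / 4.516 = 2.76×10^7 s.
In days: 2.76×10^7 s / (86400 s/day) = 319 days.

319 days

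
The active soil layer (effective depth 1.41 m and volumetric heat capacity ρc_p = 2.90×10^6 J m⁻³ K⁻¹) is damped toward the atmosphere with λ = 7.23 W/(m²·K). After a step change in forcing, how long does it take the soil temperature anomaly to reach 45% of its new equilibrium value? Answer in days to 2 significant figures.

Areal heat capacity C = ρc_p × D = 2.90×10^6 × 1.41 = 4.09×10^6 J/(m²·K).
τ = C / λ = 4.09×10^6 / 7.23 = 5.66×10^5 s.
Fraction reached: 1 − e^(−t/τ) = 0.45 ⇒ t = −τ ln(1 − 0.45) = τ × 0.598.
t = 3.38×10^5 s = 3.91 days.

3.9 days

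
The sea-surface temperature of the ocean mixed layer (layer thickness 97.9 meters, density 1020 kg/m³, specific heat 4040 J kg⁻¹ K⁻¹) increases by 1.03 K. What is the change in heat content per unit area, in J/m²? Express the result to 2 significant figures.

Areal heat capacity C = ρ c_p D = 1020 × 4040 × 97.9 = 4.03×10^8 J/(m²·K).
ΔQ = C ΔT = 4.03×10^8 × 1.03 = 4.16×10^8 J/m².

4.2×10^8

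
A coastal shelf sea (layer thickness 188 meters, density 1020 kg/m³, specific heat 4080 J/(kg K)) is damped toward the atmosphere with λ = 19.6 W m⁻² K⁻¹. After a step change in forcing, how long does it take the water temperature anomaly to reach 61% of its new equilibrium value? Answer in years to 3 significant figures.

Areal heat capacity C = ρ c_p D = 1020 × 4080 × 188 = 7.82×10^8 J m⁻² K⁻¹.
τ = C / λ = 7.82×10^8 / 19.6 = 3.99×10^7 s.
Fraction reached: 1 − e^(−t/τ) = 0.61 ⇒ t = −τ ln(1 − 0.61) = τ × 0.942.
t = 3.76×10^7 s = 1.19 years.

1.19 years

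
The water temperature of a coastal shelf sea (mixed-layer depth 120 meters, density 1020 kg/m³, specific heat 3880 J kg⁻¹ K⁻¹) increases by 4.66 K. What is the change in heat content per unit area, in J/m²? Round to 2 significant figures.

2.2×10^9

Areal heat capacity C = ρ c_p D = 1020 × 3880 × 120 = 4.75×10^8 J/(m²·K).
ΔQ = C ΔT = 4.75×10^8 × 4.66 = 2.21×10^9 J/m².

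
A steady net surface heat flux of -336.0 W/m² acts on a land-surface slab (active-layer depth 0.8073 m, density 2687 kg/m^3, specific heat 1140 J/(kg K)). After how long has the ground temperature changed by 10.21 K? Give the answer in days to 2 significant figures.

Areal heat capacity C = ρ c_p D = 2687 × 1140 × 0.8073 = 2.47×10^6 J/(m^2 K).
Time required: Δt = C ΔT / F = 2.47×10^6 × -10.21 / -336.0 = 75100 s.
In days: 75100 s / (86400 s/day) = 0.870 days.

0.87 days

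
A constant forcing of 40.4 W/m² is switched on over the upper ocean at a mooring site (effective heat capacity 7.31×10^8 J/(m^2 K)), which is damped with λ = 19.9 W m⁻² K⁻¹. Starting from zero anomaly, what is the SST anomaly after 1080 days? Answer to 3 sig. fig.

Areal heat capacity C = 7.31×10^8 J/(m^2 K) (given).
τ = C / λ = 7.31×10^8 / 19.9 = 3.67×10^7 s.
Equilibrium anomaly ΔT_eq = F / λ = 40.4 / 19.9 = 2.03 K.
t = 1080 days = 9.33×10^7 s, so t/τ = 2.54.
ΔT(t) = ΔT_eq (1 − e^(−t/τ)) = 2.03 × (1 − e^−2.54) = 1.87 K.

1.87 K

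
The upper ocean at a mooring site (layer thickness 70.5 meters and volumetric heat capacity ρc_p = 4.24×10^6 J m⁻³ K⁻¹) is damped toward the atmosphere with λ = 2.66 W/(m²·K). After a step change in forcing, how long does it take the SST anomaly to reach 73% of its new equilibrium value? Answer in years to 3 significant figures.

Areal heat capacity C = ρc_p × D = 4.24×10^6 × 70.5 = 2.99×10^8 J/(m^2 K).
τ = C / λ = 2.99×10^8 / 2.66 = 1.12×10^8 s.
Fraction reached: 1 − e^(−t/τ) = 0.73 ⇒ t = −τ ln(1 − 0.73) = τ × 1.31.
t = 1.47×10^8 s = 4.66 years.

4.66 years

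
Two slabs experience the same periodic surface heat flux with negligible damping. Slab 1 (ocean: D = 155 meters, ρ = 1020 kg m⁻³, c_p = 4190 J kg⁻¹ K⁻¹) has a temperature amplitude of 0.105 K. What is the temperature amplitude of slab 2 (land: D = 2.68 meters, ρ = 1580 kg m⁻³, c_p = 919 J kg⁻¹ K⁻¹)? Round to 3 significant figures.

C_ocean = 6.62×10^8 J/(m²·K); C_land = 3.89×10^6 J/(m²·K).
A ∝ 1/C ⇒ A_land = A_ocean × C_ocean/C_land = 0.105 × 170 = 17.9 K.

17.9 K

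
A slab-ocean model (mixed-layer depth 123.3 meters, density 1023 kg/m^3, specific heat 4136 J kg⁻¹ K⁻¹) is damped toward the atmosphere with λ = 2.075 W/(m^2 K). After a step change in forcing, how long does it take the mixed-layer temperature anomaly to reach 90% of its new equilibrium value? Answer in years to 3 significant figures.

18.3 years

Areal heat capacity C = ρ c_p D = 1023 × 4136 × 123.3 = 5.22×10^8 J m⁻² K⁻¹.
τ = C / λ = 5.22×10^8 / 2.075 = 2.51×10^8 s.
Fraction reached: 1 − e^(−t/τ) = 0.90 ⇒ t = −τ ln(1 − 0.90) = τ × 2.30.
t = 5.79×10^8 s = 18.3 years.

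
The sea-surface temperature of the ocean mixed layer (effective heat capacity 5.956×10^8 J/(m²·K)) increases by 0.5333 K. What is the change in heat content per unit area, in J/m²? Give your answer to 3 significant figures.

Areal heat capacity C = 5.956×10^8 J/(m²·K) (given).
ΔQ = C ΔT = 5.96×10^8 × 0.5333 = 3.18×10^8 J/m².

3.18×10^8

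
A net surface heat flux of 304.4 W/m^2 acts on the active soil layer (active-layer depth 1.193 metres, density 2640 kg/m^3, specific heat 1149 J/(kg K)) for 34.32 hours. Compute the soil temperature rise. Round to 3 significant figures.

Areal heat capacity C = ρ c_p D = 2640 × 1149 × 1.193 = 3.62×10^6 J/(m^2 K).
Net heat input Q = F Δt = 304.4 × (34.32 hours × 3600 s/hour) = 3.76×10^7 J/m².
ΔT = Q / C = 3.76×10^7 / 3.62×10^6 = 10.4 K.

10.4 K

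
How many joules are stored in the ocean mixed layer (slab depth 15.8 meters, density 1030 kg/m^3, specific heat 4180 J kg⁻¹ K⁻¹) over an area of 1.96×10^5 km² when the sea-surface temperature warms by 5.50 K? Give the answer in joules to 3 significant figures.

Areal heat capacity C = ρ c_p D = 1030 × 4180 × 15.8 = 6.80×10^7 J/(m^2 K).
Heat per unit area: q = C ΔT = 6.80×10^7 × 5.50 = 3.74×10^8 J/m².
Total heat: Q = q × A = 3.74×10^8 × (1.96×10^5 × 10⁶ m²) = 7.33×10^19 J.

7.33×10^19 J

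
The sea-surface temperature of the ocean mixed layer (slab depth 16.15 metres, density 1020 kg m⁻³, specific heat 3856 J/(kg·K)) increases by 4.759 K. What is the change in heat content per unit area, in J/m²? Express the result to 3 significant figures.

Areal heat capacity C = ρ c_p D = 1020 × 3856 × 16.15 = 6.35×10^7 J/(m^2 K).
ΔQ = C ΔT = 6.35×10^7 × 4.759 = 3.02×10^8 J/m².

3.02×10^8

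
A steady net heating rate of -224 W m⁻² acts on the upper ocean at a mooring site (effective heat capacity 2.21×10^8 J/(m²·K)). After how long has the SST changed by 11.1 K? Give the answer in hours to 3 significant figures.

3040 hours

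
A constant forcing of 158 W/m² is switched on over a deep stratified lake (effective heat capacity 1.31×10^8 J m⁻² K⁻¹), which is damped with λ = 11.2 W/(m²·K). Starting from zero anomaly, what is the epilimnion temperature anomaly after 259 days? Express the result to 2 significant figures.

Areal heat capacity C = 1.31×10^8 J m⁻² K⁻¹ (given).
τ = C / λ = 1.31×10^8 / 11.2 = 1.17×10^7 s.
Equilibrium anomaly ΔT_eq = F / λ = 158 / 11.2 = 14.1 K.
t = 259 days = 2.24×10^7 s, so t/τ = 1.91.
ΔT(t) = ΔT_eq (1 − e^(−t/τ)) = 14.1 × (1 − e^−1.91) = 12.0 K.

12 K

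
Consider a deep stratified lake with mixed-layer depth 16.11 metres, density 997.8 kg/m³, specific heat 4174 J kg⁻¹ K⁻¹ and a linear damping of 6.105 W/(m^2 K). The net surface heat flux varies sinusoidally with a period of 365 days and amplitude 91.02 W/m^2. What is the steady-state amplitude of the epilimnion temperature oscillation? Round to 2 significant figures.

Areal heat capacity C = ρ c_p D = 997.8 × 4174 × 16.11 = 6.71×10^7 J/(m^2 K).
Angular frequency ω = 2π / T = 2π / 3.15×10^7 s = 1.99×10^-7 s⁻¹.
√((Cω)² + λ²) = √((13.4)² + 6.105²) = 14.7 W/(m²·K).
Amplitude A = F₀ / √((Cω)²+λ²) = 91.02 / 14.7 = 6.19 K.

6.2 K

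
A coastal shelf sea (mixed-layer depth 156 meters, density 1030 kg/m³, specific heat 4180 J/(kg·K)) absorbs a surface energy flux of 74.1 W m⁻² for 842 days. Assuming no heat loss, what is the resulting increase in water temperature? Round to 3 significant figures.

8.03 K

Areal heat capacity C = ρ c_p D = 1030 × 4180 × 156 = 6.72×10^8 J/(m²·K).
Net heat input Q = F Δt = 74.1 × (842 days × 86400 s/day) = 5.39×10^9 J/m².
ΔT = Q / C = 5.39×10^9 / 6.72×10^8 = 8.03 K.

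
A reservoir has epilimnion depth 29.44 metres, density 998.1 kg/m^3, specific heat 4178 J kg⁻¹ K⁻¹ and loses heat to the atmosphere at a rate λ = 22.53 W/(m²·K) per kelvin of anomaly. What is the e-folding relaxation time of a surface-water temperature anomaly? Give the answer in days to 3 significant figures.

Areal heat capacity C = ρ c_p D = 998.1 × 4178 × 29.44 = 1.23×10^8 J m⁻² K⁻¹.
Relaxation time τ = C / λ = 1.23×10^8 / 22.53 = 5.45×10^6 s.
In days: 5.45×10^6 s / (86400 s/day) = 63.1 days.

63.1 days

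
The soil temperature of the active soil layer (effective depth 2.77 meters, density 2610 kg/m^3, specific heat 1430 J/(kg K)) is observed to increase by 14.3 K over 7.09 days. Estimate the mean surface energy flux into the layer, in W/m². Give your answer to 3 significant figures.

Areal heat capacity C = ρ c_p D = 2610 × 1430 × 2.77 = 1.03×10^7 J m⁻² K⁻¹.
Required heat per unit area: Q = C ΔT = 1.03×10^7 × 14.3 = 1.48×10^8 J/m².
Flux F = Q / Δt = 1.48×10^8 / 6.13×10^5 s = 241 W/m².

241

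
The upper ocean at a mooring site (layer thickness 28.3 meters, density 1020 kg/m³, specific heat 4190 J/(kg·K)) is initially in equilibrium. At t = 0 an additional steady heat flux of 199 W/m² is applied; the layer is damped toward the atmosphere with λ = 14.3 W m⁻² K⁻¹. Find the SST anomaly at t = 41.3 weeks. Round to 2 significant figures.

Areal heat capacity C = ρ c_p D = 1020 × 4190 × 28.3 = 1.21×10^8 J m⁻² K⁻¹.
τ = C / λ = 1.21×10^8 / 14.3 = 8.46×10^6 s.
Equilibrium anomaly ΔT_eq = F / λ = 199 / 14.3 = 13.9 K.
t = 41.3 weeks = 2.50×10^7 s, so t/τ = 2.95.
ΔT(t) = ΔT_eq (1 − e^(−t/τ)) = 13.9 × (1 − e^−2.95) = 13.2 K.

13 K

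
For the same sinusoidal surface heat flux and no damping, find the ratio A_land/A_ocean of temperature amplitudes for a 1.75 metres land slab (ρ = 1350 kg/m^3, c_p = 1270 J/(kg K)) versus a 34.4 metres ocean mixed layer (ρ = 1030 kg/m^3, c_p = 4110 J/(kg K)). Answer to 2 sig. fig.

C_ocean = 1030 × 4110 × 34.4 = 1.46×10^8 J/(m²·K).
C_land = 1350 × 1270 × 1.75 = 3.00×10^6 J/(m²·K).
Undamped amplitude ∝ 1/C, so A_land/A_ocean = C_ocean/C_land = 48.5.

49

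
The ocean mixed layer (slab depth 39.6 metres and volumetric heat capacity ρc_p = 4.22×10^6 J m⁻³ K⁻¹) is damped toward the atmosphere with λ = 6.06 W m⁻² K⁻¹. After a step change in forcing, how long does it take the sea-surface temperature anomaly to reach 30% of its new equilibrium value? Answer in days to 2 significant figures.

110 days

Areal heat capacity C = ρc_p × D = 4.22×10^6 × 39.6 = 1.67×10^8 J/(m^2 K).
τ = C / λ = 1.67×10^8 / 6.06 = 2.76×10^7 s.
Fraction reached: 1 − e^(−t/τ) = 0.30 ⇒ t = −τ ln(1 − 0.30) = τ × 0.357.
t = 9.84×10^6 s = 114 days.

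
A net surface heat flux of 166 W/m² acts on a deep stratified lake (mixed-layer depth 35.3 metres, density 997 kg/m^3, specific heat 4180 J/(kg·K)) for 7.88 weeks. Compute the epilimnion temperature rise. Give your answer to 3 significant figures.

Areal heat capacity C = ρ c_p D = 997 × 4180 × 35.3 = 1.47×10^8 J m⁻² K⁻¹.
Net heat input Q = F Δt = 166 × (7.88 weeks × 6.048×10^5 s/week) = 7.91×10^8 J/m².
ΔT = Q / C = 7.91×10^8 / 1.47×10^8 = 5.38 K.

5.38 K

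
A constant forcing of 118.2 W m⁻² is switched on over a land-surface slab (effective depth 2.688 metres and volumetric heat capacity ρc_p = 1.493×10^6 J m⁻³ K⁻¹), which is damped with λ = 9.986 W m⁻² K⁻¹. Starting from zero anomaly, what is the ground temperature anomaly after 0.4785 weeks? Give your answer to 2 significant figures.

6.1 K

Areal heat capacity C = ρc_p × D = 1.493×10^6 × 2.688 = 4.01×10^6 J/(m^2 K).
τ = C / λ = 4.01×10^6 / 9.986 = 4.02×10^5 s.
Equilibrium anomaly ΔT_eq = F / λ = 118.2 / 9.986 = 11.8 K.
t = 0.4785 weeks = 2.89×10^5 s, so t/τ = 0.720.
ΔT(t) = ΔT_eq (1 − e^(−t/τ)) = 11.8 × (1 − e^−0.720) = 6.08 K.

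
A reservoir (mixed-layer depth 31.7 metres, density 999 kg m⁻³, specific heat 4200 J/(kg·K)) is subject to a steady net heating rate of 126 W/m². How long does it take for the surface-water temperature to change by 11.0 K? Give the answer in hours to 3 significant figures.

3230 hours

Areal heat capacity C = ρ c_p D = 999 × 4200 × 31.7 = 1.33×10^8 J m⁻² K⁻¹.
Time required: Δt = C ΔT / F = 1.33×10^8 × 11.0 / 126 = 1.16×10^7 s.
In hours: 1.16×10^7 s / (3600 s/hour) = 3230 hours.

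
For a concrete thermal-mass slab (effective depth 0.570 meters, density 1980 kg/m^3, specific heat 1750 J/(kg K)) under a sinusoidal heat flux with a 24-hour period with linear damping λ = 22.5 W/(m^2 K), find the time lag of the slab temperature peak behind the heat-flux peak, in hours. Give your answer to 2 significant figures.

5.4 hours

Areal heat capacity C = ρ c_p D = 1980 × 1750 × 0.570 = 1.98×10^6 J/(m^2 K).
ω = 2π / 86400 s = 7.27×10^-5 s⁻¹.
Phase lag φ = arctan(Cω/λ) = arctan(144/22.5) = 1.42 rad.
Time lag = φ / ω = 1.42 / 7.27×10^-5 = 19500 s = 5.41 hours.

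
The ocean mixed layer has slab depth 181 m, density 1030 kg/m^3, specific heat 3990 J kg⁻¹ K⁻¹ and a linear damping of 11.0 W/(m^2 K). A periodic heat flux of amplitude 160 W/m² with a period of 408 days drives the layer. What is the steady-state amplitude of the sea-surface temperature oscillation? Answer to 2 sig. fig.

Areal heat capacity C = ρ c_p D = 1030 × 3990 × 181 = 7.44×10^8 J/(m²·K).
Angular frequency ω = 2π / T = 2π / 3.53×10^7 s = 1.78×10^-7 s⁻¹.
√((Cω)² + λ²) = √((133)² + 11.0²) = 133 W/(m²·K).
Amplitude A = F₀ / √((Cω)²+λ²) = 160 / 133 = 1.20 K.

1.2 K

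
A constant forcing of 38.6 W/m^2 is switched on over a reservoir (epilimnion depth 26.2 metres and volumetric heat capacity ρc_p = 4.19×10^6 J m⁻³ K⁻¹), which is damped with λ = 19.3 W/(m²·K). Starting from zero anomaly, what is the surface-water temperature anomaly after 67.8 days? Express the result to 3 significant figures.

Areal heat capacity C = ρc_p × D = 4.19×10^6 × 26.2 = 1.10×10^8 J m⁻² K⁻¹.
τ = C / λ = 1.10×10^8 / 19.3 = 5.69×10^6 s.
Equilibrium anomaly ΔT_eq = F / λ = 38.6 / 19.3 = 2.00 K.
t = 67.8 days = 5.86×10^6 s, so t/τ = 1.03.
ΔT(t) = ΔT_eq (1 − e^(−t/τ)) = 2.00 × (1 − e^−1.03) = 1.29 K.

1.29 K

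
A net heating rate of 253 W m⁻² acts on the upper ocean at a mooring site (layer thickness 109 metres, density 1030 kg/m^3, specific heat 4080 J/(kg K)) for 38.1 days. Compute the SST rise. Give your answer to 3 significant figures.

1.82 K

Areal heat capacity C = ρ c_p D = 1030 × 4080 × 109 = 4.58×10^8 J/(m²·K).
Net heat input Q = F Δt = 253 × (38.1 days × 86400 s/day) = 8.33×10^8 J/m².
ΔT = Q / C = 8.33×10^8 / 4.58×10^8 = 1.82 K.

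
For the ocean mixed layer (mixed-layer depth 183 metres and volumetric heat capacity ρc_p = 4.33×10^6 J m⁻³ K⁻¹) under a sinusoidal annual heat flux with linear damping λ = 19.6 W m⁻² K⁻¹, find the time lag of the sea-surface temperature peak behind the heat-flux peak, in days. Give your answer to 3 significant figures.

84.1 days

Areal heat capacity C = ρc_p × D = 4.33×10^6 × 183 = 7.92×10^8 J/(m^2 K).
ω = 2π / 3.15×10^7 s = 1.99×10^-7 s⁻¹.
Phase lag φ = arctan(Cω/λ) = arctan(158/19.6) = 1.45 rad.
Time lag = φ / ω = 1.45 / 1.99×10^-7 = 7.26×10^6 s = 84.1 days.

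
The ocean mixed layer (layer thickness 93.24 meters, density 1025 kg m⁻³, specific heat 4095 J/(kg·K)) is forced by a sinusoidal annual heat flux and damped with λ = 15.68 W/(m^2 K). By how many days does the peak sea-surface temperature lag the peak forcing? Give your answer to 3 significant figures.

79.7 days

Areal heat capacity C = ρ c_p D = 1025 × 4095 × 93.24 = 3.91×10^8 J/(m^2 K).
ω = 2π / 3.15×10^7 s = 1.99×10^-7 s⁻¹.
Phase lag φ = arctan(Cω/λ) = arctan(78.0/15.68) = 1.37 rad.
Time lag = φ / ω = 1.37 / 1.99×10^-7 = 6.89×10^6 s = 79.7 days.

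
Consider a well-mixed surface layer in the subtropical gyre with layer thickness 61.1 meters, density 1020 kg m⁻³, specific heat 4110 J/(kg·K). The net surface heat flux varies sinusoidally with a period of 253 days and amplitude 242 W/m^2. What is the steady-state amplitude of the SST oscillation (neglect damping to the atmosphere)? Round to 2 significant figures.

3.3 K

Areal heat capacity C = ρ c_p D = 1020 × 4110 × 61.1 = 2.56×10^8 J m⁻² K⁻¹.
Angular frequency ω = 2π / T = 2π / 2.19×10^7 s = 2.87×10^-7 s⁻¹.
Cω = 2.56×10^8 × 2.87×10^-7 = 73.6 W/(m²·K).
Amplitude A = F₀ / (Cω) = 242 / 73.6 = 3.29 K.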